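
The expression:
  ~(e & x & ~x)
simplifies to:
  True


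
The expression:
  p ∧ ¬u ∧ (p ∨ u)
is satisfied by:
  {p: True, u: False}


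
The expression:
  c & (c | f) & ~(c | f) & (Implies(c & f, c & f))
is never true.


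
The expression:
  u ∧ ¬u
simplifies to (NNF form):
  False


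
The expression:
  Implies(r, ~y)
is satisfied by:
  {y: False, r: False}
  {r: True, y: False}
  {y: True, r: False}


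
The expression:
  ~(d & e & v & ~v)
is always true.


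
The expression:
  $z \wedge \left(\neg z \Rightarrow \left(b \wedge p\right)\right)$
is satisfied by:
  {z: True}


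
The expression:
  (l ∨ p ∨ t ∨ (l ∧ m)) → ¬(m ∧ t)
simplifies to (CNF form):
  ¬m ∨ ¬t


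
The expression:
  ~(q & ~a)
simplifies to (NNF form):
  a | ~q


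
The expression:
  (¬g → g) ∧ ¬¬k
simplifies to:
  g ∧ k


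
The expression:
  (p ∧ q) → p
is always true.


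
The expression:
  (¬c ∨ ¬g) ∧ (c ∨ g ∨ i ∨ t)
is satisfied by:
  {i: True, t: True, g: False, c: False}
  {i: True, g: False, c: False, t: False}
  {t: True, g: False, c: False, i: False}
  {i: True, t: True, g: True, c: False}
  {i: True, g: True, c: False, t: False}
  {t: True, g: True, c: False, i: False}
  {g: True, t: False, c: False, i: False}
  {t: True, i: True, c: True, g: False}
  {i: True, c: True, t: False, g: False}
  {t: True, c: True, i: False, g: False}
  {c: True, i: False, g: False, t: False}


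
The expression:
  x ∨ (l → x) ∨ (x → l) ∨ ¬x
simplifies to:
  True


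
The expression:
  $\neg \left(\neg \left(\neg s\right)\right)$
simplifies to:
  $\neg s$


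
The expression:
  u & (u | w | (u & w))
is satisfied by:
  {u: True}


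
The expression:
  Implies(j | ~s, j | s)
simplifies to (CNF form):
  j | s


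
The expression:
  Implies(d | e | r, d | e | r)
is always true.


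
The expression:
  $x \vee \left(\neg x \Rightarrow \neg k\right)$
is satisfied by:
  {x: True, k: False}
  {k: False, x: False}
  {k: True, x: True}


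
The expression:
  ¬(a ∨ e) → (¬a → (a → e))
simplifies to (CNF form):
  True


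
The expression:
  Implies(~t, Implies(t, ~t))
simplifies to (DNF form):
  True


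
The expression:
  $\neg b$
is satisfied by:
  {b: False}


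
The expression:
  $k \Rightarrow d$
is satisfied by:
  {d: True, k: False}
  {k: False, d: False}
  {k: True, d: True}


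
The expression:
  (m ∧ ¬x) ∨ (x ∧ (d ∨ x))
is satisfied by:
  {x: True, m: True}
  {x: True, m: False}
  {m: True, x: False}


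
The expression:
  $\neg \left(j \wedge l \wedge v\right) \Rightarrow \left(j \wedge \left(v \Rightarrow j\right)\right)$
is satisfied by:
  {j: True}


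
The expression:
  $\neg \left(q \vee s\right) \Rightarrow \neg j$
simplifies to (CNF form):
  $q \vee s \vee \neg j$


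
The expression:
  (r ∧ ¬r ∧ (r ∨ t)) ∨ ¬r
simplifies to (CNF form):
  ¬r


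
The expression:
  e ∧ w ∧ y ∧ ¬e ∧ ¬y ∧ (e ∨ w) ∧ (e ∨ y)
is never true.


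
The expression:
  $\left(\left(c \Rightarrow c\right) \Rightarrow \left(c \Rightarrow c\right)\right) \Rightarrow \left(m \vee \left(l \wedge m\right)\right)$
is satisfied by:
  {m: True}


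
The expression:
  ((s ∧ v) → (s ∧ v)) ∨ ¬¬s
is always true.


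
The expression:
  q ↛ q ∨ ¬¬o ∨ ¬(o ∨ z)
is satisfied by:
  {o: True, z: False}
  {z: False, o: False}
  {z: True, o: True}


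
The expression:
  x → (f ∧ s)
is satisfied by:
  {f: True, s: True, x: False}
  {f: True, s: False, x: False}
  {s: True, f: False, x: False}
  {f: False, s: False, x: False}
  {x: True, f: True, s: True}


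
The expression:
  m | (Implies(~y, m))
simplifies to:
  m | y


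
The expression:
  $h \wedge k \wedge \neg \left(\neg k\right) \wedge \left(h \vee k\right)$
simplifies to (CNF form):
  $h \wedge k$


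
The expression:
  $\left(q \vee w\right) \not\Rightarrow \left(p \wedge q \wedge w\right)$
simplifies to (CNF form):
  $\left(q \vee w\right) \wedge \left(w \vee \neg w\right) \wedge \left(q \vee w \vee \neg p\right) \wedge \left(q \vee w \vee \neg q\right) \wedge \left(q \vee \neg p \vee \neg q\right) \wedge \left(w \vee \neg p \vee \neg w\right) \wedge \left(w \vee \neg q \vee \neg w\right) \wedge \left(\neg p \vee \neg q \vee \neg w\right)$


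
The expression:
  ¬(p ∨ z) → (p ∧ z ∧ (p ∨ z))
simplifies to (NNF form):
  p ∨ z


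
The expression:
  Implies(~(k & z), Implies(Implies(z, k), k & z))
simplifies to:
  z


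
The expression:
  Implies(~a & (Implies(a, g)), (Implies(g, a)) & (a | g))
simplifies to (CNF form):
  a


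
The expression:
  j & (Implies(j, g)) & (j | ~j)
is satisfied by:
  {j: True, g: True}


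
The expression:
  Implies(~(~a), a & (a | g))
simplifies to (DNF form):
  True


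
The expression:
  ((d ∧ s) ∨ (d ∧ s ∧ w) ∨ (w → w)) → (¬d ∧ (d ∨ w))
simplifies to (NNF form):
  w ∧ ¬d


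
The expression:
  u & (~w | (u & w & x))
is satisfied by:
  {u: True, x: True, w: False}
  {u: True, w: False, x: False}
  {u: True, x: True, w: True}


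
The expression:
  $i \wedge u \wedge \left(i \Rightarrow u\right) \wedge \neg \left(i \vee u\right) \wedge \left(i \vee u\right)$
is never true.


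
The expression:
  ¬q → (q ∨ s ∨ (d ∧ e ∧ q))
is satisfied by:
  {q: True, s: True}
  {q: True, s: False}
  {s: True, q: False}


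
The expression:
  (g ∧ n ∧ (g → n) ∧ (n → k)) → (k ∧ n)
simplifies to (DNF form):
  True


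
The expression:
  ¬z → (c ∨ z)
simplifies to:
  c ∨ z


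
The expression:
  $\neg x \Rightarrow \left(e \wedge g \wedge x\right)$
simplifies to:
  $x$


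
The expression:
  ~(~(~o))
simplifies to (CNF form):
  ~o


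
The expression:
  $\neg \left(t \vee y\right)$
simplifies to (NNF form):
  $\neg t \wedge \neg y$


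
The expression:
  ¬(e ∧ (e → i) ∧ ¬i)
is always true.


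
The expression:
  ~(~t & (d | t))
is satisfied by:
  {t: True, d: False}
  {d: False, t: False}
  {d: True, t: True}


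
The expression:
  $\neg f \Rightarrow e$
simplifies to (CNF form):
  $e \vee f$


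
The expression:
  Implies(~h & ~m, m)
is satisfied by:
  {m: True, h: True}
  {m: True, h: False}
  {h: True, m: False}


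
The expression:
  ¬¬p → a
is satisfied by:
  {a: True, p: False}
  {p: False, a: False}
  {p: True, a: True}


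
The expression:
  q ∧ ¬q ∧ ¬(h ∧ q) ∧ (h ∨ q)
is never true.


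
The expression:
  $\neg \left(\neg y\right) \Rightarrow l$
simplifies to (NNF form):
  $l \vee \neg y$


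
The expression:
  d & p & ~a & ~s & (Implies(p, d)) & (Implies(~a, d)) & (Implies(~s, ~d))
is never true.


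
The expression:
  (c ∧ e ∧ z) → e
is always true.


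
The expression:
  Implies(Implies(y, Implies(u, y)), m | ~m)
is always true.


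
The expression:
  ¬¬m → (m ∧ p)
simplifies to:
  p ∨ ¬m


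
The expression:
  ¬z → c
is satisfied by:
  {z: True, c: True}
  {z: True, c: False}
  {c: True, z: False}


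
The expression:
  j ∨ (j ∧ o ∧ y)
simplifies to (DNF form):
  j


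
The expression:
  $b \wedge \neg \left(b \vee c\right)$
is never true.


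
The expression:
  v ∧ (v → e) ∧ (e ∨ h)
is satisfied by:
  {e: True, v: True}


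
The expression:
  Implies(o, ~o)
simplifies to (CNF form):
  ~o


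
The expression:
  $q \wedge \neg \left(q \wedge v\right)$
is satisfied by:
  {q: True, v: False}


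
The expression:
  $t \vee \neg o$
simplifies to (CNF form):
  $t \vee \neg o$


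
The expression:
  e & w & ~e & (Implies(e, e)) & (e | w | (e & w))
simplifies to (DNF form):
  False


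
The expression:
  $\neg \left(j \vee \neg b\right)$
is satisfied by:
  {b: True, j: False}


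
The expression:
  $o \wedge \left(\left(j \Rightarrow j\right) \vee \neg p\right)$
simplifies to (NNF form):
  $o$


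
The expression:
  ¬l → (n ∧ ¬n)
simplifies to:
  l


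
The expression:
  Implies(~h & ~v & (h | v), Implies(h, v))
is always true.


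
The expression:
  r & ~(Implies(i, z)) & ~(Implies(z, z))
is never true.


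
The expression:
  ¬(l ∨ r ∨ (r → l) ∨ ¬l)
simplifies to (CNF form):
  False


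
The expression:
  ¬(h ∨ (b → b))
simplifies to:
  False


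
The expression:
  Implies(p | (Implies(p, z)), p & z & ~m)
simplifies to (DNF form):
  p & z & ~m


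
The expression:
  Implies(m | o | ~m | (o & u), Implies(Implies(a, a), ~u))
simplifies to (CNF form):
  ~u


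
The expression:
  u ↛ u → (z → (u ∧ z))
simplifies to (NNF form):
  True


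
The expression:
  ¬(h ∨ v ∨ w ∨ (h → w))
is never true.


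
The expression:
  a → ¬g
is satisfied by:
  {g: False, a: False}
  {a: True, g: False}
  {g: True, a: False}


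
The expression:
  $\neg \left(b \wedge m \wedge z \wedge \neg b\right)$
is always true.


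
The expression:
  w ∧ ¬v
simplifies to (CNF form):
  w ∧ ¬v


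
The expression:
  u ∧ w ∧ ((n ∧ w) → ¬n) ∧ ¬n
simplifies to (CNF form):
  u ∧ w ∧ ¬n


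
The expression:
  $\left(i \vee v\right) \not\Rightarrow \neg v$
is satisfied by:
  {v: True}


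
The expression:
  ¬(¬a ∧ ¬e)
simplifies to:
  a ∨ e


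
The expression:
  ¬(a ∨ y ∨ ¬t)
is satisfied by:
  {t: True, y: False, a: False}


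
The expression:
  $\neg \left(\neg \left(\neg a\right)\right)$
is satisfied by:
  {a: False}


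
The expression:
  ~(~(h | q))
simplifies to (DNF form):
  h | q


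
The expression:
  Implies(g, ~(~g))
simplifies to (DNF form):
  True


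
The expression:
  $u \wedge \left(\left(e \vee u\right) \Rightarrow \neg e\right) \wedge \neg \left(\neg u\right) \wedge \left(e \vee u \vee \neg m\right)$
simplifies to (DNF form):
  $u \wedge \neg e$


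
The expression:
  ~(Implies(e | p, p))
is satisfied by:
  {e: True, p: False}


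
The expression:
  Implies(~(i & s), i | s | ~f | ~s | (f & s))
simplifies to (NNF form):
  True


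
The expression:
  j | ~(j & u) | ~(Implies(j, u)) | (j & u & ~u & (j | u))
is always true.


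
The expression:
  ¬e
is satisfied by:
  {e: False}


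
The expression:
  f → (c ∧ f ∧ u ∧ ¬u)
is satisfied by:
  {f: False}


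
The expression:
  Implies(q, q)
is always true.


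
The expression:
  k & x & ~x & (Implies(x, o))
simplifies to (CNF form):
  False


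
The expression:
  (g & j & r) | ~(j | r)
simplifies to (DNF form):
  (r & ~r) | (g & j & r) | (~j & ~r) | (g & j & ~j) | (g & r & ~r) | (j & r & ~r) | (g & ~j & ~r) | (j & ~j & ~r)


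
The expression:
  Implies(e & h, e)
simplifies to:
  True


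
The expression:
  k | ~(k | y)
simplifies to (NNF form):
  k | ~y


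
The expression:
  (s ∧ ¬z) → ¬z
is always true.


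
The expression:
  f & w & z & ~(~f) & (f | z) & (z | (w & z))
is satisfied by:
  {z: True, w: True, f: True}


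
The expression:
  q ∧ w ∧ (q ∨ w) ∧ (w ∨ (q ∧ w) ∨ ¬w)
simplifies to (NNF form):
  q ∧ w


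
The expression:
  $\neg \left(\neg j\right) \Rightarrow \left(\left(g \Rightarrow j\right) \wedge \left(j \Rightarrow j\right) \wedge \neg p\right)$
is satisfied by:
  {p: False, j: False}
  {j: True, p: False}
  {p: True, j: False}


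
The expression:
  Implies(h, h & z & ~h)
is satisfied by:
  {h: False}


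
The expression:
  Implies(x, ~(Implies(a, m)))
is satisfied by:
  {a: True, m: False, x: False}
  {m: False, x: False, a: False}
  {a: True, m: True, x: False}
  {m: True, a: False, x: False}
  {x: True, a: True, m: False}


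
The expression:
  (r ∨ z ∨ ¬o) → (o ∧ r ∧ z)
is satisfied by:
  {o: True, z: False, r: False}
  {r: True, z: True, o: True}


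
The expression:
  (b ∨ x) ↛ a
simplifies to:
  ¬a ∧ (b ∨ x)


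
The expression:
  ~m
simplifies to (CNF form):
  ~m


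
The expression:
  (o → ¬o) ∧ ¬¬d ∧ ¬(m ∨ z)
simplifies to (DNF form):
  d ∧ ¬m ∧ ¬o ∧ ¬z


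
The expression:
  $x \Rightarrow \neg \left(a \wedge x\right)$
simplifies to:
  $\neg a \vee \neg x$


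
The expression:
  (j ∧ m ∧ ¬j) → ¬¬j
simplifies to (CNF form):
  True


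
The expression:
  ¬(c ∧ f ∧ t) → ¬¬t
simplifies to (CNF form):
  t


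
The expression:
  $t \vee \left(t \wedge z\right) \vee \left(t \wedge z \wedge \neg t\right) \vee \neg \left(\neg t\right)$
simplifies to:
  $t$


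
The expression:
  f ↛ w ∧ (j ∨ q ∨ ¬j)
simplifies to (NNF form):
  f ∧ ¬w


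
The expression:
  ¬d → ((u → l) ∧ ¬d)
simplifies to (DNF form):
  d ∨ l ∨ ¬u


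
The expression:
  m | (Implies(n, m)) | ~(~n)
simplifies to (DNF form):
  True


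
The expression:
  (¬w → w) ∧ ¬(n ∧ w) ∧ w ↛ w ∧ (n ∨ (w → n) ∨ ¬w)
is never true.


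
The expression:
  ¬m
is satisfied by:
  {m: False}


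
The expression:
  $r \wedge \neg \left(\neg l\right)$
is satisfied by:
  {r: True, l: True}


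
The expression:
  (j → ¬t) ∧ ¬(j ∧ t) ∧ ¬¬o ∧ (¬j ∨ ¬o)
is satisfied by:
  {o: True, j: False}


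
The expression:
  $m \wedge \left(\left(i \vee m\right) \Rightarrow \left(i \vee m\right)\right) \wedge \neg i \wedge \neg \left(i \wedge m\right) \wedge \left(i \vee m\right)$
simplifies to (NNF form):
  $m \wedge \neg i$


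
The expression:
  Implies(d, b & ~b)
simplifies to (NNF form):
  ~d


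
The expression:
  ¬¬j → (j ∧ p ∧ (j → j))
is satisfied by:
  {p: True, j: False}
  {j: False, p: False}
  {j: True, p: True}


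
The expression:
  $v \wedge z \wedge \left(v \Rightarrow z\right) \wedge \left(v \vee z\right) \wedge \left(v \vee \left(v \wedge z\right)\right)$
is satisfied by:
  {z: True, v: True}


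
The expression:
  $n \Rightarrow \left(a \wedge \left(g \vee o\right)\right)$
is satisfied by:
  {o: True, g: True, a: True, n: False}
  {o: True, a: True, g: False, n: False}
  {g: True, a: True, o: False, n: False}
  {a: True, o: False, g: False, n: False}
  {g: True, o: True, a: False, n: False}
  {o: True, a: False, g: False, n: False}
  {g: True, o: False, a: False, n: False}
  {o: False, a: False, g: False, n: False}
  {n: True, o: True, a: True, g: True}
  {n: True, o: True, a: True, g: False}
  {n: True, a: True, g: True, o: False}


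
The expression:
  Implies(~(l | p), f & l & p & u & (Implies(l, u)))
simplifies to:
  l | p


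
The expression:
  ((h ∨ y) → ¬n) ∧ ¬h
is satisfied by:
  {y: False, h: False, n: False}
  {n: True, y: False, h: False}
  {y: True, n: False, h: False}


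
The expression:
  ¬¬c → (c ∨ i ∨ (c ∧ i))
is always true.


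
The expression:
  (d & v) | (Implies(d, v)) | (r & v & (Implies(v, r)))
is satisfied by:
  {v: True, d: False}
  {d: False, v: False}
  {d: True, v: True}


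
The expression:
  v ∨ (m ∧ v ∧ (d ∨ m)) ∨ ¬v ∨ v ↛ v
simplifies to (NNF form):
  True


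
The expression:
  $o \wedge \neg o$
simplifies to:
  $\text{False}$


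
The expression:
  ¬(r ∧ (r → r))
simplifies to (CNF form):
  ¬r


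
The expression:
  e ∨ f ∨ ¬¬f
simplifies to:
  e ∨ f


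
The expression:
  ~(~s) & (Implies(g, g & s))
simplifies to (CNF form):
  s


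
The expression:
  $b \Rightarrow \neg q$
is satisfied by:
  {q: False, b: False}
  {b: True, q: False}
  {q: True, b: False}


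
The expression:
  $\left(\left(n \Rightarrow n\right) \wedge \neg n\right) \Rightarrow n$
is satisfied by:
  {n: True}


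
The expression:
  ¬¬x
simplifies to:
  x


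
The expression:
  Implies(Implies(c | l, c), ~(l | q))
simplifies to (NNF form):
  (l & ~c) | (~l & ~q)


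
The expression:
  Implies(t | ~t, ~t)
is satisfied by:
  {t: False}


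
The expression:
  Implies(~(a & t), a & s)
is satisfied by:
  {a: True, t: True, s: True}
  {a: True, t: True, s: False}
  {a: True, s: True, t: False}


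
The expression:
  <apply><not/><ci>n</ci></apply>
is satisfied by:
  {n: False}


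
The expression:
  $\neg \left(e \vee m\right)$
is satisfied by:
  {e: False, m: False}


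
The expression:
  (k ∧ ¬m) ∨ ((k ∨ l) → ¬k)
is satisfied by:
  {k: False, m: False}
  {m: True, k: False}
  {k: True, m: False}


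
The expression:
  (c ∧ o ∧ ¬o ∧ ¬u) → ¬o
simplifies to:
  True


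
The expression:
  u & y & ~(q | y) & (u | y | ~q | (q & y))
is never true.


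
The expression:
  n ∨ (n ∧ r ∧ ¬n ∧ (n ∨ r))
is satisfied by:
  {n: True}


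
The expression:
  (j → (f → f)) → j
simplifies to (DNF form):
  j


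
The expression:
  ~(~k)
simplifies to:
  k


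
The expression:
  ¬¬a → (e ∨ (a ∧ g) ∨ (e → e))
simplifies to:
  True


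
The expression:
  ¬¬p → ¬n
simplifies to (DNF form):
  ¬n ∨ ¬p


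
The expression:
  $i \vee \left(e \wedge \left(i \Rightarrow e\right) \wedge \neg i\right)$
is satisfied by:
  {i: True, e: True}
  {i: True, e: False}
  {e: True, i: False}


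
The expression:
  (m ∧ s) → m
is always true.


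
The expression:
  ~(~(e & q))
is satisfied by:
  {e: True, q: True}


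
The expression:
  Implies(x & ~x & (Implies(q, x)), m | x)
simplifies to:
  True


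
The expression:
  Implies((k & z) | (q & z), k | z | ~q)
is always true.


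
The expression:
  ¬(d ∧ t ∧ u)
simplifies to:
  ¬d ∨ ¬t ∨ ¬u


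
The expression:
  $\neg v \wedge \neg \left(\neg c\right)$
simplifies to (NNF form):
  $c \wedge \neg v$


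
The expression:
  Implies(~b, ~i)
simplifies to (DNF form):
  b | ~i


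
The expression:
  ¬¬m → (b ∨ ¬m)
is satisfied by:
  {b: True, m: False}
  {m: False, b: False}
  {m: True, b: True}


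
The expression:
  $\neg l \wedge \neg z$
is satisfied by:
  {z: False, l: False}


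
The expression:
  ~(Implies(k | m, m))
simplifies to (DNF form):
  k & ~m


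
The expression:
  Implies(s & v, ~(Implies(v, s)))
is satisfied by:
  {s: False, v: False}
  {v: True, s: False}
  {s: True, v: False}


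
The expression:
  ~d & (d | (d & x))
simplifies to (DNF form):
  False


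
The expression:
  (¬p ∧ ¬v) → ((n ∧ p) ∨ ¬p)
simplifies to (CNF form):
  True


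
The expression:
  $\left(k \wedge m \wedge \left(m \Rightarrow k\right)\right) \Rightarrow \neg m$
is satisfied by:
  {k: False, m: False}
  {m: True, k: False}
  {k: True, m: False}


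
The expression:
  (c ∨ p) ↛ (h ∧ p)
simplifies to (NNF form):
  (c ∧ ¬p) ∨ (p ∧ ¬h)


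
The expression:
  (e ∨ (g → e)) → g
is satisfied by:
  {g: True}


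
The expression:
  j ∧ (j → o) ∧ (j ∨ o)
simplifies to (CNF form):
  j ∧ o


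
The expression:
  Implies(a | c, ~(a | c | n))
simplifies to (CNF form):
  ~a & ~c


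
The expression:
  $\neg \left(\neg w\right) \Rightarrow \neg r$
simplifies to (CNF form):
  $\neg r \vee \neg w$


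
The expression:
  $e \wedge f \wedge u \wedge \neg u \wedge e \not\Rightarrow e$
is never true.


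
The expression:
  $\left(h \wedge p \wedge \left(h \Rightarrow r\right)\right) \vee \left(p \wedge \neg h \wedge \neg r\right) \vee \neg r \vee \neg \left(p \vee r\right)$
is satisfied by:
  {h: True, p: True, r: False}
  {h: True, p: False, r: False}
  {p: True, h: False, r: False}
  {h: False, p: False, r: False}
  {r: True, h: True, p: True}


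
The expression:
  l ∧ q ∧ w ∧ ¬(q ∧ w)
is never true.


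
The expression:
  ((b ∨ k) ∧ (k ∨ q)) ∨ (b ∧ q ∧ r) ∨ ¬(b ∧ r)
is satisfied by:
  {k: True, q: True, b: False, r: False}
  {k: True, q: False, b: False, r: False}
  {q: True, k: False, b: False, r: False}
  {k: False, q: False, b: False, r: False}
  {r: True, k: True, q: True, b: False}
  {r: True, k: True, q: False, b: False}
  {r: True, q: True, k: False, b: False}
  {r: True, q: False, k: False, b: False}
  {k: True, b: True, q: True, r: False}
  {k: True, b: True, q: False, r: False}
  {b: True, q: True, k: False, r: False}
  {b: True, k: False, q: False, r: False}
  {r: True, b: True, k: True, q: True}
  {r: True, b: True, k: True, q: False}
  {r: True, b: True, q: True, k: False}


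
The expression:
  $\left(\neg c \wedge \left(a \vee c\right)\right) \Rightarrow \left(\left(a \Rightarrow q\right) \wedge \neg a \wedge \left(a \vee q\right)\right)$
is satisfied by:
  {c: True, a: False}
  {a: False, c: False}
  {a: True, c: True}


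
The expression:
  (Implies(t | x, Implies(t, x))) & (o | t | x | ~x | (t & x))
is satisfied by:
  {x: True, t: False}
  {t: False, x: False}
  {t: True, x: True}


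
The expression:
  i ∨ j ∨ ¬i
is always true.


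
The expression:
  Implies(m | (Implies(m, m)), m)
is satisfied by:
  {m: True}


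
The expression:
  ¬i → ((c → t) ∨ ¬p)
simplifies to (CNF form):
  i ∨ t ∨ ¬c ∨ ¬p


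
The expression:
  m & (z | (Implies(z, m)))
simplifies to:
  m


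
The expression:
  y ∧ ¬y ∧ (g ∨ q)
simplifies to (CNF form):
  False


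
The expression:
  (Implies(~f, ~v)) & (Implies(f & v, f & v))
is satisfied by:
  {f: True, v: False}
  {v: False, f: False}
  {v: True, f: True}


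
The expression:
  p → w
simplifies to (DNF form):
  w ∨ ¬p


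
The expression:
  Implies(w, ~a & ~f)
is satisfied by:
  {f: False, w: False, a: False}
  {a: True, f: False, w: False}
  {f: True, a: False, w: False}
  {a: True, f: True, w: False}
  {w: True, a: False, f: False}


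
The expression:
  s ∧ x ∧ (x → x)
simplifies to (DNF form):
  s ∧ x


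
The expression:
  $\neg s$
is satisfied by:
  {s: False}


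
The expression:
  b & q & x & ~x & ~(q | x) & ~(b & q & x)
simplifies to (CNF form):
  False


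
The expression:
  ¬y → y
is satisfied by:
  {y: True}


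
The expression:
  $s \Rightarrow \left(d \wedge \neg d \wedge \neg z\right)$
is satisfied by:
  {s: False}


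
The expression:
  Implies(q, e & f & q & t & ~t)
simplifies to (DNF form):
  ~q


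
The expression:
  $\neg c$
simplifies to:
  $\neg c$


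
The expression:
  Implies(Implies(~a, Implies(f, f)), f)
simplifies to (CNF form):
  f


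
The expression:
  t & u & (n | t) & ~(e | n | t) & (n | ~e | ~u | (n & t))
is never true.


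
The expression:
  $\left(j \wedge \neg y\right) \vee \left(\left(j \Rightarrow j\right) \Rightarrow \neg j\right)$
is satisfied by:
  {y: False, j: False}
  {j: True, y: False}
  {y: True, j: False}


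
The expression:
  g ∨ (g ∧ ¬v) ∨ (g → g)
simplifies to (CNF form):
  True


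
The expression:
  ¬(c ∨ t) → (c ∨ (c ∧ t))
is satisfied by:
  {t: True, c: True}
  {t: True, c: False}
  {c: True, t: False}


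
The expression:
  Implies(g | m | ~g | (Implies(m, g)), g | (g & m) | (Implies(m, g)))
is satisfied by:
  {g: True, m: False}
  {m: False, g: False}
  {m: True, g: True}


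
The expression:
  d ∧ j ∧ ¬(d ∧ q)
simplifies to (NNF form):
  d ∧ j ∧ ¬q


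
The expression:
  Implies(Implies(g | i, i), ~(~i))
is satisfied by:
  {i: True, g: True}
  {i: True, g: False}
  {g: True, i: False}


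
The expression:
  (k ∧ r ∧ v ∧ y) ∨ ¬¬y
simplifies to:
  y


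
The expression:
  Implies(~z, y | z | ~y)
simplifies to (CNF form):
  True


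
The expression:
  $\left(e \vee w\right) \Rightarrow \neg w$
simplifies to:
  $\neg w$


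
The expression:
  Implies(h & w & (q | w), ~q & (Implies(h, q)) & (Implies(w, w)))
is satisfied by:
  {w: False, h: False}
  {h: True, w: False}
  {w: True, h: False}


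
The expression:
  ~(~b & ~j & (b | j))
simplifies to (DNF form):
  True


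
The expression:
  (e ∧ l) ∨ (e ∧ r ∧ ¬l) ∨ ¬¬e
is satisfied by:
  {e: True}


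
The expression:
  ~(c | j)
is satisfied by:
  {j: False, c: False}


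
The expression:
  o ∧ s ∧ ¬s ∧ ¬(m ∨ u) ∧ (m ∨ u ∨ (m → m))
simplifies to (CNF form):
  False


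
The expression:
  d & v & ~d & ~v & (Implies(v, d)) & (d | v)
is never true.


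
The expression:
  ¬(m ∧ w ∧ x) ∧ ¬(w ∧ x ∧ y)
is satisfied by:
  {m: False, w: False, x: False, y: False}
  {y: True, m: False, w: False, x: False}
  {m: True, y: False, w: False, x: False}
  {y: True, m: True, w: False, x: False}
  {x: True, y: False, m: False, w: False}
  {x: True, y: True, m: False, w: False}
  {x: True, m: True, y: False, w: False}
  {x: True, y: True, m: True, w: False}
  {w: True, x: False, m: False, y: False}
  {w: True, y: True, x: False, m: False}
  {w: True, m: True, x: False, y: False}
  {y: True, w: True, m: True, x: False}
  {w: True, x: True, y: False, m: False}


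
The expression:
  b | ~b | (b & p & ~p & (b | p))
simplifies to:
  True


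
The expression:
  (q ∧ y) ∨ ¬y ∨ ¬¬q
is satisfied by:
  {q: True, y: False}
  {y: False, q: False}
  {y: True, q: True}


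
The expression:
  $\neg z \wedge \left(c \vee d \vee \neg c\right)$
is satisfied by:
  {z: False}


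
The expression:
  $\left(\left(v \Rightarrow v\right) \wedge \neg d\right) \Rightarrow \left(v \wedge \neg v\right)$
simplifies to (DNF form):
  $d$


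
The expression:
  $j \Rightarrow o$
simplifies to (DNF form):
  $o \vee \neg j$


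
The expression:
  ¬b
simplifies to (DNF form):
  ¬b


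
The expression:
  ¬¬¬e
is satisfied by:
  {e: False}


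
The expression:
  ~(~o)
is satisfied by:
  {o: True}


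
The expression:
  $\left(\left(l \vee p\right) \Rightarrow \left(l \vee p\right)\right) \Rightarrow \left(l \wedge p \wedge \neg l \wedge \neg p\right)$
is never true.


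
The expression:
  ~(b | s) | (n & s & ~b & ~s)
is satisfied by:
  {b: False, s: False}


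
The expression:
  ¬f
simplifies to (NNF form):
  ¬f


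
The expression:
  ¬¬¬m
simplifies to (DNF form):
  ¬m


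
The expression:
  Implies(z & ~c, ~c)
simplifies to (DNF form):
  True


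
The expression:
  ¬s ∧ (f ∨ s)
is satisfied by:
  {f: True, s: False}


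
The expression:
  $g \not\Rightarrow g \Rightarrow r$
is always true.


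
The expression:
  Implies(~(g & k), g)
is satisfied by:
  {g: True}


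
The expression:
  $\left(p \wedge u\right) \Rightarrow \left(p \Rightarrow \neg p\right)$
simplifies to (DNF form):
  $\neg p \vee \neg u$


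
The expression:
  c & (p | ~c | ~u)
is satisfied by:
  {c: True, p: True, u: False}
  {c: True, u: False, p: False}
  {c: True, p: True, u: True}


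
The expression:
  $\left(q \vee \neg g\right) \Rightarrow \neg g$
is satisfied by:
  {g: False, q: False}
  {q: True, g: False}
  {g: True, q: False}


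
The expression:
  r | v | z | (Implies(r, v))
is always true.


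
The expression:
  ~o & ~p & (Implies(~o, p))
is never true.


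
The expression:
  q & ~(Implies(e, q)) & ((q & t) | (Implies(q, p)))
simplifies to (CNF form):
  False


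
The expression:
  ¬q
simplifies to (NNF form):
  ¬q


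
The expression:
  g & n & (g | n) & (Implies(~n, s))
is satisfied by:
  {g: True, n: True}


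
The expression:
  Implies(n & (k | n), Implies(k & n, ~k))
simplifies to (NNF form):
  ~k | ~n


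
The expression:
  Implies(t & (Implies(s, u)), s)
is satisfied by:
  {s: True, t: False}
  {t: False, s: False}
  {t: True, s: True}


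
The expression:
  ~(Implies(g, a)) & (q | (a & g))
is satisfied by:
  {g: True, q: True, a: False}


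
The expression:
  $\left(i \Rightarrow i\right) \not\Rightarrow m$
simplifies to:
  $\neg m$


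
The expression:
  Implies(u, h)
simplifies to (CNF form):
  h | ~u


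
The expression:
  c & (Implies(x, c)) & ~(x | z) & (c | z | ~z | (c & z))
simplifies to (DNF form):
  c & ~x & ~z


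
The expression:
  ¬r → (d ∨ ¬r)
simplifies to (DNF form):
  True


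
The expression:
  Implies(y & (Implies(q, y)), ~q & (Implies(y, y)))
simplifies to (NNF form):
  ~q | ~y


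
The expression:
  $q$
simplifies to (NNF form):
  $q$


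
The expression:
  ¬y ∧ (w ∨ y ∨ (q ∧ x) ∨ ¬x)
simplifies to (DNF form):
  (q ∧ ¬y) ∨ (w ∧ ¬y) ∨ (¬x ∧ ¬y)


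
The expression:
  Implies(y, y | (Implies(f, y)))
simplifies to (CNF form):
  True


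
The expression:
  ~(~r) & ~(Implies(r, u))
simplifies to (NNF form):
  r & ~u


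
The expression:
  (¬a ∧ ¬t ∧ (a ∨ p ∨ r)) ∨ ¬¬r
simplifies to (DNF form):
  r ∨ (p ∧ ¬a ∧ ¬t)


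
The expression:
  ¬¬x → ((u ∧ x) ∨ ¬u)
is always true.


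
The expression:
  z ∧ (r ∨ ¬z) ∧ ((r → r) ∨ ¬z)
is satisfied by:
  {r: True, z: True}


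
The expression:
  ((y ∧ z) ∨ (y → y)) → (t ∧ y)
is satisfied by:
  {t: True, y: True}


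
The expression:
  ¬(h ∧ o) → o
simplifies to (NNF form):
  o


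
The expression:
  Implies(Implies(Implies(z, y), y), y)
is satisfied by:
  {y: True, z: False}
  {z: False, y: False}
  {z: True, y: True}


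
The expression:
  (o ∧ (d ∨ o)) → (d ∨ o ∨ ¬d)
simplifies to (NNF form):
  True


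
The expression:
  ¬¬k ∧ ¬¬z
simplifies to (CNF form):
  k ∧ z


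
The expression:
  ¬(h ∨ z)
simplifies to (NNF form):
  ¬h ∧ ¬z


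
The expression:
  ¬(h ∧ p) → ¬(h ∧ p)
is always true.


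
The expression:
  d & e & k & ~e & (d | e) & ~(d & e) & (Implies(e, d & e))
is never true.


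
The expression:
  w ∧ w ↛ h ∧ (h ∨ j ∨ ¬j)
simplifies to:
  w ∧ ¬h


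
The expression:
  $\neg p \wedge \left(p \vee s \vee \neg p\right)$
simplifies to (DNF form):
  $\neg p$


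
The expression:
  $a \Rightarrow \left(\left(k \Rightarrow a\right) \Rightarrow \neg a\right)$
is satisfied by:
  {a: False}


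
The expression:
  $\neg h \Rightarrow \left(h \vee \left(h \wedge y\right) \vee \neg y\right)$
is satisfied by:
  {h: True, y: False}
  {y: False, h: False}
  {y: True, h: True}


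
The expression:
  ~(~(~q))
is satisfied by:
  {q: False}


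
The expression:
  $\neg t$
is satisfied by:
  {t: False}


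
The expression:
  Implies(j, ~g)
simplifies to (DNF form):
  ~g | ~j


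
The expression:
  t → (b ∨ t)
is always true.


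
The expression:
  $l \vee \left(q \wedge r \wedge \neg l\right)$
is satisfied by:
  {q: True, l: True, r: True}
  {q: True, l: True, r: False}
  {l: True, r: True, q: False}
  {l: True, r: False, q: False}
  {q: True, r: True, l: False}


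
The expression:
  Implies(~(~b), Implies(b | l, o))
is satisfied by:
  {o: True, b: False}
  {b: False, o: False}
  {b: True, o: True}


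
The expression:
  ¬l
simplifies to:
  ¬l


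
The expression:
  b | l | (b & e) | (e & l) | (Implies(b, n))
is always true.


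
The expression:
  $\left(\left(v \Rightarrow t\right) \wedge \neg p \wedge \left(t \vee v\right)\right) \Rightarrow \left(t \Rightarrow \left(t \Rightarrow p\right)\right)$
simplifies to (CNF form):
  $p \vee \neg t$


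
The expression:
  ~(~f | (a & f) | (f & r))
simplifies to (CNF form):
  f & ~a & ~r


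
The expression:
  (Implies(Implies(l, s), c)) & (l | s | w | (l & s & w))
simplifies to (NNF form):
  (c & s) | (c & w) | (l & ~s)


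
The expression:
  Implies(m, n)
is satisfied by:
  {n: True, m: False}
  {m: False, n: False}
  {m: True, n: True}


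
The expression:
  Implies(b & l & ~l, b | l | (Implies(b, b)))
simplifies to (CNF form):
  True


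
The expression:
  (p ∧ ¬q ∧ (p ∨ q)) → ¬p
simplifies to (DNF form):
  q ∨ ¬p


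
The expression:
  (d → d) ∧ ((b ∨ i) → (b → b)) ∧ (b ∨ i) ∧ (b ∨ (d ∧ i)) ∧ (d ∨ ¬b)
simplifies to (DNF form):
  (b ∧ d) ∨ (d ∧ i)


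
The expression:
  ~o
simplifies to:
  ~o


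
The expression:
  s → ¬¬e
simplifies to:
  e ∨ ¬s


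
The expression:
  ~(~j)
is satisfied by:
  {j: True}


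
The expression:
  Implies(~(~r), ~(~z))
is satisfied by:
  {z: True, r: False}
  {r: False, z: False}
  {r: True, z: True}


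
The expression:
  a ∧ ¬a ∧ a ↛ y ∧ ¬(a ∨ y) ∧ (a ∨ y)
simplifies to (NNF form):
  False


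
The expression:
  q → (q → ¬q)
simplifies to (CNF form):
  ¬q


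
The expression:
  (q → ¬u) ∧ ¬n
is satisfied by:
  {n: False, u: False, q: False}
  {q: True, n: False, u: False}
  {u: True, n: False, q: False}


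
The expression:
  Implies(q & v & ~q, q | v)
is always true.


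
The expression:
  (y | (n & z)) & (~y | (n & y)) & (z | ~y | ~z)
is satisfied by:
  {y: True, z: True, n: True}
  {y: True, n: True, z: False}
  {z: True, n: True, y: False}


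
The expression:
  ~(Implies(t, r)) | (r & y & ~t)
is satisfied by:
  {t: True, y: True, r: False}
  {t: True, y: False, r: False}
  {r: True, y: True, t: False}


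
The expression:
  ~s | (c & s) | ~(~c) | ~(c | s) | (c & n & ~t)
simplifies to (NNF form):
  c | ~s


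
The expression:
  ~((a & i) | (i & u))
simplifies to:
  ~i | (~a & ~u)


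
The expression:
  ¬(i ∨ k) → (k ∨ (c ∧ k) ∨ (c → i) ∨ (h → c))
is always true.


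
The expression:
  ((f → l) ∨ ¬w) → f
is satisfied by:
  {f: True}


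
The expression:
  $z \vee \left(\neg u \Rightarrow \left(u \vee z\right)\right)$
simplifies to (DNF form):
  $u \vee z$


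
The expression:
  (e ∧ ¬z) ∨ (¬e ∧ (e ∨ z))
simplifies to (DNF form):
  (e ∧ ¬z) ∨ (z ∧ ¬e)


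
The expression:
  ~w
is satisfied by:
  {w: False}


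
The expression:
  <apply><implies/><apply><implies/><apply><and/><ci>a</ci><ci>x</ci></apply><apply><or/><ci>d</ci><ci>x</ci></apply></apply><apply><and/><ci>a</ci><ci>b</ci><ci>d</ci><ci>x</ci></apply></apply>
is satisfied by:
  {a: True, b: True, x: True, d: True}


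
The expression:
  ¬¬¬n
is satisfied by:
  {n: False}


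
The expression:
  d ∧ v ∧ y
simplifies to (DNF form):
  d ∧ v ∧ y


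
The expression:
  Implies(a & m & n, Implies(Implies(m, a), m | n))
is always true.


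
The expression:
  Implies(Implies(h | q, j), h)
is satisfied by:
  {h: True, q: True, j: False}
  {h: True, q: False, j: False}
  {j: True, h: True, q: True}
  {j: True, h: True, q: False}
  {q: True, j: False, h: False}


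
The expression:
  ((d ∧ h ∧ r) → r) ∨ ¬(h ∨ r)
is always true.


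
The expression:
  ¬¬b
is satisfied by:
  {b: True}


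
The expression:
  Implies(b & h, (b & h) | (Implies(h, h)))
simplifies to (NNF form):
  True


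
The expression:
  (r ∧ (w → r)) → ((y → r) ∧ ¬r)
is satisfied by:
  {r: False}


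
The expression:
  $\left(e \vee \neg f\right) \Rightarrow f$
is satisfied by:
  {f: True}


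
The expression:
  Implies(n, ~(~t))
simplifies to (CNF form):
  t | ~n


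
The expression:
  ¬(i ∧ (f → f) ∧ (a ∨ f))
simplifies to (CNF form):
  (¬a ∨ ¬i) ∧ (¬f ∨ ¬i)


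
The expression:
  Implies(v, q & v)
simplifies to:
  q | ~v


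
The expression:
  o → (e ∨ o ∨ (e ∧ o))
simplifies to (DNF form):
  True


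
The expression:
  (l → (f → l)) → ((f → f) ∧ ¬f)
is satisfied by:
  {f: False}


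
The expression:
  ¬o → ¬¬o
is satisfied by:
  {o: True}


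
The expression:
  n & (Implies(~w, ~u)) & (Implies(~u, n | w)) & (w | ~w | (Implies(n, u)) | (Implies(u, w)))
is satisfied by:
  {w: True, n: True, u: False}
  {n: True, u: False, w: False}
  {w: True, u: True, n: True}


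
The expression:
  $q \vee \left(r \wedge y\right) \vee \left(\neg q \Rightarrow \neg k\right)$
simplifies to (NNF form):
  $q \vee \left(r \wedge y\right) \vee \neg k$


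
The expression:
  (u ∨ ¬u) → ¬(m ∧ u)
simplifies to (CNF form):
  ¬m ∨ ¬u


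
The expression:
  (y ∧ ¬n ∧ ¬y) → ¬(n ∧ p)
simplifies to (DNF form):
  True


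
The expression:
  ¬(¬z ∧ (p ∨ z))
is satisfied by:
  {z: True, p: False}
  {p: False, z: False}
  {p: True, z: True}


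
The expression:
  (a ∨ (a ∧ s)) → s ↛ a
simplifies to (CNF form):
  ¬a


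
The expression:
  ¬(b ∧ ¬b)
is always true.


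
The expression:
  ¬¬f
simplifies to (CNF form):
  f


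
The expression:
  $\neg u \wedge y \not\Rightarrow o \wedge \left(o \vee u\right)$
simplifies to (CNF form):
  $\text{False}$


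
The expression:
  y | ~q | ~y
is always true.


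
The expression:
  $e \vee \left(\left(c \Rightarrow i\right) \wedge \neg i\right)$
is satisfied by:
  {e: True, i: False, c: False}
  {e: True, c: True, i: False}
  {e: True, i: True, c: False}
  {e: True, c: True, i: True}
  {c: False, i: False, e: False}


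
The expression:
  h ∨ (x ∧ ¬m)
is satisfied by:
  {x: True, h: True, m: False}
  {h: True, m: False, x: False}
  {x: True, h: True, m: True}
  {h: True, m: True, x: False}
  {x: True, m: False, h: False}


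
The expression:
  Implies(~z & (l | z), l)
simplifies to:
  True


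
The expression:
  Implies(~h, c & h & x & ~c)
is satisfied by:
  {h: True}


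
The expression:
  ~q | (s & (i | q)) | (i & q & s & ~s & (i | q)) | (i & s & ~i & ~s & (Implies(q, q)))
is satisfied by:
  {s: True, q: False}
  {q: False, s: False}
  {q: True, s: True}


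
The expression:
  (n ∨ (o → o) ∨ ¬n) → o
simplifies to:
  o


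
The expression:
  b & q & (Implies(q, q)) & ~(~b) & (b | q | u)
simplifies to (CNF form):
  b & q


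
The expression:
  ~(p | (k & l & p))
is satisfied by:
  {p: False}


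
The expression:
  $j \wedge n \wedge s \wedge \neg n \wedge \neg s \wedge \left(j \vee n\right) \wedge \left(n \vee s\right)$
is never true.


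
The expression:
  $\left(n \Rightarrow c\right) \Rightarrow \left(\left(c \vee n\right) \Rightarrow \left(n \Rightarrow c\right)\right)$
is always true.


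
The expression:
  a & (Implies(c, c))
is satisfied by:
  {a: True}


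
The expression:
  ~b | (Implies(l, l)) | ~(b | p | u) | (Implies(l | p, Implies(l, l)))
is always true.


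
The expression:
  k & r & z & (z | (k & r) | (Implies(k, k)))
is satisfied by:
  {r: True, z: True, k: True}


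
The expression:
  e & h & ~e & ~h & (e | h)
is never true.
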